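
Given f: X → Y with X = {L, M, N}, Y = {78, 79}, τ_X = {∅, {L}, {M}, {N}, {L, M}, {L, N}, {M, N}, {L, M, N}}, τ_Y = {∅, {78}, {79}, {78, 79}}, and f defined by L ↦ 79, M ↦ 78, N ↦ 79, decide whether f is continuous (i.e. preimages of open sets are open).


f IS continuous.

Compute f^{-1}(U) for each U ∈ τ_Y:
  U = ∅: f^{-1}(U) = ∅ ∈ τ_X ✓.
  U = {78}: f^{-1}(U) = {M} ∈ τ_X ✓.
  U = {79}: f^{-1}(U) = {L, N} ∈ τ_X ✓.
  U = {78, 79}: f^{-1}(U) = {L, M, N} ∈ τ_X ✓.
Every preimage lies in τ_X, so f IS continuous.


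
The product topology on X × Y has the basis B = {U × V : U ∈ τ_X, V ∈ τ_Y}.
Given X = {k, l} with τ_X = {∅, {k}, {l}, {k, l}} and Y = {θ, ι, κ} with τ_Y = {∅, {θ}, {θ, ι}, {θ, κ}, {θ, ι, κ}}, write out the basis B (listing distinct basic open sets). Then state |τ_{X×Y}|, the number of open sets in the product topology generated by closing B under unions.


Basis B = {∅ × ∅, {k} × {θ}, {l} × {θ}, {k} × {θ, ι}, {k} × {θ, κ}, {k, l} × {θ}, {l} × {θ, ι}, {l} × {θ, κ}, {k} × {θ, ι, κ}, {l} × {θ, ι, κ}, {k, l} × {θ, ι}, {k, l} × {θ, κ}, {k, l} × {θ, ι, κ}}; |τ_{X×Y}| = 25.

Enumerate products U × V with U ∈ τ_X, V ∈ τ_Y (deduplicated):
  ∅ × ∅ = {} (∅)
  {k} × {θ} = {(k,θ)}
  {l} × {θ} = {(l,θ)}
  {k} × {θ, ι} = {(k,θ), (k,ι)}
  {k} × {θ, κ} = {(k,θ), (k,κ)}
  {k, l} × {θ} = {(k,θ), (l,θ)}
  {l} × {θ, ι} = {(l,θ), (l,ι)}
  {l} × {θ, κ} = {(l,θ), (l,κ)}
  {k} × {θ, ι, κ} = {(k,θ), (k,ι), (k,κ)}
  {l} × {θ, ι, κ} = {(l,θ), (l,ι), (l,κ)}
  {k, l} × {θ, ι} = {(k,θ), (k,ι), (l,θ), (l,ι)}
  {k, l} × {θ, κ} = {(k,θ), (k,κ), (l,θ), (l,κ)}
  {k, l} × {θ, ι, κ} = {(k,θ), (k,ι), (k,κ), (l,θ), (l,ι), (l,κ)}
These 13 distinct sets form the basis B.
Close under arbitrary unions to get τ_{X×Y}; counting gives |τ_{X×Y}| = 25.


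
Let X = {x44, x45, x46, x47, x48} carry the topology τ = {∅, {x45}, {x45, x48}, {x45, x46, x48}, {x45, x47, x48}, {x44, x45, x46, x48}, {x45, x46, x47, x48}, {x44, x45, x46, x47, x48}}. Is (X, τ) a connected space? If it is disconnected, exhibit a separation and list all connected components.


(X, τ) is connected.

Find clopen sets (U ∈ τ with X ∖ U ∈ τ):
  U = ∅, X ∖ U = {x44, x45, x46, x47, x48} — both open, so U is clopen.
  U = {x44, x45, x46, x47, x48}, X ∖ U = ∅ — both open, so U is clopen.
Only trivial clopens (∅ and X) exist, so (X, τ) is connected.
Compute connected components by grouping points that agree on all clopens:
  component: {x44, x45, x46, x47, x48}


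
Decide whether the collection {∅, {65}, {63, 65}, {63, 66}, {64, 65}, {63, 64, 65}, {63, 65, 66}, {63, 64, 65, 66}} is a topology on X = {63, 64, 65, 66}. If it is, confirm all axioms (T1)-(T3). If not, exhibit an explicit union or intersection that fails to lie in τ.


τ is NOT a topology on X.

Axiom (T1): ∅ ∈ τ? Yes; X ∈ τ? Yes.
Axiom (T2/T3): check pairwise unions and intersections of members of τ.
Counterexample for (T3): {63, 65} ∩ {63, 66} = {63} ∉ τ. Therefore τ is NOT a topology.


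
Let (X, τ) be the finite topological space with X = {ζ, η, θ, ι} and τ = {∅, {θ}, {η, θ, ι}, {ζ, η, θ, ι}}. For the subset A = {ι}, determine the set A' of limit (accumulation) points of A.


A' = {ζ, η}

For each x ∈ X, list the open sets U ∈ τ with x ∈ U, then check whether U ∩ (A ∖ {x}) ≠ ∅ for every such U.
  x = ζ: opens ∋ x are {ζ, η, θ, ι}; each meets A ∖ {ζ}, so x IS a limit point.
  x = η: opens ∋ x are {η, θ, ι}, {ζ, η, θ, ι}; each meets A ∖ {η}, so x IS a limit point.
  x = θ: open {θ} ∋ x has {θ} ∩ (A ∖ {θ}) = ∅, so x is NOT a limit point.
  x = ι: open {η, θ, ι} ∋ x has {η, θ, ι} ∩ (A ∖ {ι}) = ∅, so x is NOT a limit point.
Collecting: A' = {ζ, η}.


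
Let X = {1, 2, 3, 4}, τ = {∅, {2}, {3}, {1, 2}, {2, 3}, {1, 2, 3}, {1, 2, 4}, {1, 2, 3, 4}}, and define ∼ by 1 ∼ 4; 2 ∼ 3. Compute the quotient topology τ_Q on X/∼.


X/∼ = {[1=4], [2=3]}; |τ_Q| = 3.

Equivalence classes: [1=4], [2=3].
Quotient map π: X → X/∼ sends 1 ↦ [1=4], 2 ↦ [2=3], 3 ↦ [2=3], 4 ↦ [1=4].
For each subset V ⊆ X/∼, compute π^{-1}(V) ⊆ X and check whether π^{-1}(V) ∈ τ. V is open in τ_Q iff π^{-1}(V) ∈ τ.
  V = {}: π^{-1}(V) = ∅ ∈ τ ✓.
  V = {[1=4]}: π^{-1}(V) = {1, 4} ∉ τ ✗.
  V = {[2=3]}: π^{-1}(V) = {2, 3} ∈ τ ✓.
  V = {[1=4], [2=3]}: π^{-1}(V) = {1, 2, 3, 4} ∈ τ ✓.
Open sets in the quotient: τ_Q = {{}, {[2=3]}, {[1=4], [2=3]}} (3 elements).


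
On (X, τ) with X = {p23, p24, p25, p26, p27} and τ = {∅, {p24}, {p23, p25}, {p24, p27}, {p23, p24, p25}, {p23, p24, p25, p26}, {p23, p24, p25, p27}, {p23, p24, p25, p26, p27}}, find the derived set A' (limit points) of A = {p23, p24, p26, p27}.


A' = {p25, p26, p27}

For each x ∈ X, list the open sets U ∈ τ with x ∈ U, then check whether U ∩ (A ∖ {x}) ≠ ∅ for every such U.
  x = p23: open {p23, p25} ∋ x has {p23, p25} ∩ (A ∖ {p23}) = ∅, so x is NOT a limit point.
  x = p24: open {p24} ∋ x has {p24} ∩ (A ∖ {p24}) = ∅, so x is NOT a limit point.
  x = p25: opens ∋ x are {p23, p25}, {p23, p24, p25}, {p23, p24, p25, p26}, {p23, p24, p25, p27}, {p23, p24, p25, p26, p27}; each meets A ∖ {p25}, so x IS a limit point.
  x = p26: opens ∋ x are {p23, p24, p25, p26}, {p23, p24, p25, p26, p27}; each meets A ∖ {p26}, so x IS a limit point.
  x = p27: opens ∋ x are {p24, p27}, {p23, p24, p25, p27}, {p23, p24, p25, p26, p27}; each meets A ∖ {p27}, so x IS a limit point.
Collecting: A' = {p25, p26, p27}.


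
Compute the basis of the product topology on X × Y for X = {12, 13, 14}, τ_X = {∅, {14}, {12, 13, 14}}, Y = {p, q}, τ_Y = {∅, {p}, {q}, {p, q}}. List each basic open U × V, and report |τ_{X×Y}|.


Basis B = {∅ × ∅, {14} × {p}, {14} × {q}, {14} × {p, q}, {12, 13, 14} × {p}, {12, 13, 14} × {q}, {12, 13, 14} × {p, q}}; |τ_{X×Y}| = 9.

Enumerate products U × V with U ∈ τ_X, V ∈ τ_Y (deduplicated):
  ∅ × ∅ = {} (∅)
  {14} × {p} = {(14,p)}
  {14} × {q} = {(14,q)}
  {14} × {p, q} = {(14,p), (14,q)}
  {12, 13, 14} × {p} = {(12,p), (13,p), (14,p)}
  {12, 13, 14} × {q} = {(12,q), (13,q), (14,q)}
  {12, 13, 14} × {p, q} = {(12,p), (12,q), (13,p), (13,q), (14,p), (14,q)}
These 7 distinct sets form the basis B.
Close under arbitrary unions to get τ_{X×Y}; counting gives |τ_{X×Y}| = 9.


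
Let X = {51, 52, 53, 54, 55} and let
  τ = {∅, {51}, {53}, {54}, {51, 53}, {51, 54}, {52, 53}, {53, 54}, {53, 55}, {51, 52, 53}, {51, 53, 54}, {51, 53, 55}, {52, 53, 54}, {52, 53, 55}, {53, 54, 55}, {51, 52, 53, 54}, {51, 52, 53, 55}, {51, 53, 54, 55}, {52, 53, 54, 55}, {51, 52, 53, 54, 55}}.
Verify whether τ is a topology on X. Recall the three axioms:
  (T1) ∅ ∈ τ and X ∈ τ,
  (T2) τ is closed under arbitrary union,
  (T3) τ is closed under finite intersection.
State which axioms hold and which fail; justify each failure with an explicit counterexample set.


τ IS a topology on X.

Axiom (T1): ∅ ∈ τ? Yes; X ∈ τ? Yes.
Axiom (T2/T3): check pairwise unions and intersections of members of τ.
All pairwise intersections and unions checked — each lies in τ. Therefore τ satisfies (T1), (T2), (T3): it IS a topology on X.


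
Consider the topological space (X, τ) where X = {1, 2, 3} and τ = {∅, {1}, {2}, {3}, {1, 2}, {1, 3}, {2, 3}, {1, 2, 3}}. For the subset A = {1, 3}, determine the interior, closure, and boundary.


int(A) = {1, 3}, cl(A) = {1, 3}, ∂A = ∅.

Closed sets in (X, τ) are complements of opens:
  closed(X, τ) = {∅, {1}, {2}, {3}, {1, 2}, {1, 3}, {2, 3}, {1, 2, 3}}.
int(A) = ⋃ {U ∈ τ : U ⊆ A}. Opens contained in A: ∅, {1}, {3}, {1, 3}.
Taking the union of these: int(A) = {1, 3}.
cl(A) = ⋂ {C closed : A ⊆ C}. Closed sets containing A: {1, 3}, {1, 2, 3}.
Intersecting these: cl(A) = {1, 3}.
∂A = cl(A) ∖ int(A) = {1, 3} ∖ {1, 3} = ∅.


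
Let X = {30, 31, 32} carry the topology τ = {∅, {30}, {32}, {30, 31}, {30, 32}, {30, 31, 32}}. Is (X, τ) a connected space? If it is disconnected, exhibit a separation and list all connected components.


(X, τ) is disconnected; components = [{32}, {30, 31}].

Find clopen sets (U ∈ τ with X ∖ U ∈ τ):
  U = ∅, X ∖ U = {30, 31, 32} — both open, so U is clopen.
  U = {32}, X ∖ U = {30, 31} — both open, so U is clopen.
  U = {30, 31}, X ∖ U = {32} — both open, so U is clopen.
  U = {30, 31, 32}, X ∖ U = ∅ — both open, so U is clopen.
Nontrivial clopen(s) exist: e.g. {32}. So (X, τ) is disconnected.
Compute connected components by grouping points that agree on all clopens:
  component: {32}
  component: {30, 31}


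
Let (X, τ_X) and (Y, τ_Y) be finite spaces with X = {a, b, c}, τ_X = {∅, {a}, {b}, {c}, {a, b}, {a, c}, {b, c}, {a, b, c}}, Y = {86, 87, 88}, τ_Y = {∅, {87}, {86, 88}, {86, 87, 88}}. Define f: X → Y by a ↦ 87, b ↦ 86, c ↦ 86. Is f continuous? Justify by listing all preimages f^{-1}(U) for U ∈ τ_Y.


f IS continuous.

Compute f^{-1}(U) for each U ∈ τ_Y:
  U = ∅: f^{-1}(U) = ∅ ∈ τ_X ✓.
  U = {87}: f^{-1}(U) = {a} ∈ τ_X ✓.
  U = {86, 88}: f^{-1}(U) = {b, c} ∈ τ_X ✓.
  U = {86, 87, 88}: f^{-1}(U) = {a, b, c} ∈ τ_X ✓.
Every preimage lies in τ_X, so f IS continuous.


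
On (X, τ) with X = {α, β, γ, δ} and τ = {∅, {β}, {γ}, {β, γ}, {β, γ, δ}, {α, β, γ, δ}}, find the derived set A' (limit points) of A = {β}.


A' = {α, δ}

For each x ∈ X, list the open sets U ∈ τ with x ∈ U, then check whether U ∩ (A ∖ {x}) ≠ ∅ for every such U.
  x = α: opens ∋ x are {α, β, γ, δ}; each meets A ∖ {α}, so x IS a limit point.
  x = β: open {β} ∋ x has {β} ∩ (A ∖ {β}) = ∅, so x is NOT a limit point.
  x = γ: open {γ} ∋ x has {γ} ∩ (A ∖ {γ}) = ∅, so x is NOT a limit point.
  x = δ: opens ∋ x are {β, γ, δ}, {α, β, γ, δ}; each meets A ∖ {δ}, so x IS a limit point.
Collecting: A' = {α, δ}.


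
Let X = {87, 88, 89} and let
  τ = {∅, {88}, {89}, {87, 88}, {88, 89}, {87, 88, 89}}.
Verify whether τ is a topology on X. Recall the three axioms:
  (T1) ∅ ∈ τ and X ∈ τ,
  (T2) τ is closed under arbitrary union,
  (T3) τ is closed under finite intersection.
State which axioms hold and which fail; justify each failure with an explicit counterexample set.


τ IS a topology on X.

Axiom (T1): ∅ ∈ τ? Yes; X ∈ τ? Yes.
Axiom (T2/T3): check pairwise unions and intersections of members of τ.
All pairwise intersections and unions checked — each lies in τ. Therefore τ satisfies (T1), (T2), (T3): it IS a topology on X.


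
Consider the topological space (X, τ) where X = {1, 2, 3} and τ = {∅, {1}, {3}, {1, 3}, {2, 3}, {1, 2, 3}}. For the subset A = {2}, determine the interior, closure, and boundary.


int(A) = ∅, cl(A) = {2}, ∂A = {2}.

Closed sets in (X, τ) are complements of opens:
  closed(X, τ) = {∅, {1}, {2}, {1, 2}, {2, 3}, {1, 2, 3}}.
int(A) = ⋃ {U ∈ τ : U ⊆ A}. Opens contained in A: ∅.
Taking the union of these: int(A) = ∅.
cl(A) = ⋂ {C closed : A ⊆ C}. Closed sets containing A: {2}, {1, 2}, {2, 3}, {1, 2, 3}.
Intersecting these: cl(A) = {2}.
∂A = cl(A) ∖ int(A) = {2} ∖ ∅ = {2}.


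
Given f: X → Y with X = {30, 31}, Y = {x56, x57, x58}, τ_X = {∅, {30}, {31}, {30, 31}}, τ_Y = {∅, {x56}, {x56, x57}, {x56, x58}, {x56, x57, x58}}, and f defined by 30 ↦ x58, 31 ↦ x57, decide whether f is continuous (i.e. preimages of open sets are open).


f IS continuous.

Compute f^{-1}(U) for each U ∈ τ_Y:
  U = ∅: f^{-1}(U) = ∅ ∈ τ_X ✓.
  U = {x56}: f^{-1}(U) = ∅ ∈ τ_X ✓.
  U = {x56, x57}: f^{-1}(U) = {31} ∈ τ_X ✓.
  U = {x56, x58}: f^{-1}(U) = {30} ∈ τ_X ✓.
  U = {x56, x57, x58}: f^{-1}(U) = {30, 31} ∈ τ_X ✓.
Every preimage lies in τ_X, so f IS continuous.


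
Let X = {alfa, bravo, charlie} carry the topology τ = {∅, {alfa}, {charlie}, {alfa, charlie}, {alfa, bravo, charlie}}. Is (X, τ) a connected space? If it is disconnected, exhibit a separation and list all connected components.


(X, τ) is connected.

Find clopen sets (U ∈ τ with X ∖ U ∈ τ):
  U = ∅, X ∖ U = {alfa, bravo, charlie} — both open, so U is clopen.
  U = {alfa, bravo, charlie}, X ∖ U = ∅ — both open, so U is clopen.
Only trivial clopens (∅ and X) exist, so (X, τ) is connected.
Compute connected components by grouping points that agree on all clopens:
  component: {alfa, bravo, charlie}


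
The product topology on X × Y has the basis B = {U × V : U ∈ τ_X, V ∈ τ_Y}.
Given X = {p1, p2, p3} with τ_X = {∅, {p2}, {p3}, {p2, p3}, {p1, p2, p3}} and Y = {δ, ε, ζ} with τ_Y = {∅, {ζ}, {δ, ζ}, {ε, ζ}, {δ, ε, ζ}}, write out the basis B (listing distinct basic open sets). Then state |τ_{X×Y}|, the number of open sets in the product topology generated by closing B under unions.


Basis B = {∅ × ∅, {p2} × {ζ}, {p3} × {ζ}, {p2} × {δ, ζ}, {p2} × {ε, ζ}, {p2, p3} × {ζ}, {p3} × {δ, ζ}, {p3} × {ε, ζ}, {p1, p2, p3} × {ζ}, {p2} × {δ, ε, ζ}, {p3} × {δ, ε, ζ}, {p2, p3} × {δ, ζ}, {p2, p3} × {ε, ζ}, {p1, p2, p3} × {δ, ζ}, {p1, p2, p3} × {ε, ζ}, {p2, p3} × {δ, ε, ζ}, {p1, p2, p3} × {δ, ε, ζ}}; |τ_{X×Y}| = 50.

Enumerate products U × V with U ∈ τ_X, V ∈ τ_Y (deduplicated):
  ∅ × ∅ = {} (∅)
  {p2} × {ζ} = {(p2,ζ)}
  {p3} × {ζ} = {(p3,ζ)}
  {p2} × {δ, ζ} = {(p2,δ), (p2,ζ)}
  {p2} × {ε, ζ} = {(p2,ε), (p2,ζ)}
  {p2, p3} × {ζ} = {(p2,ζ), (p3,ζ)}
  {p3} × {δ, ζ} = {(p3,δ), (p3,ζ)}
  {p3} × {ε, ζ} = {(p3,ε), (p3,ζ)}
  {p1, p2, p3} × {ζ} = {(p1,ζ), (p2,ζ), (p3,ζ)}
  {p2} × {δ, ε, ζ} = {(p2,δ), (p2,ε), (p2,ζ)}
  {p3} × {δ, ε, ζ} = {(p3,δ), (p3,ε), (p3,ζ)}
  {p2, p3} × {δ, ζ} = {(p2,δ), (p2,ζ), (p3,δ), (p3,ζ)}
  {p2, p3} × {ε, ζ} = {(p2,ε), (p2,ζ), (p3,ε), (p3,ζ)}
  {p1, p2, p3} × {δ, ζ} = {(p1,δ), (p1,ζ), (p2,δ), (p2,ζ), (p3,δ), (p3,ζ)}
  {p1, p2, p3} × {ε, ζ} = {(p1,ε), (p1,ζ), (p2,ε), (p2,ζ), (p3,ε), (p3,ζ)}
  {p2, p3} × {δ, ε, ζ} = {(p2,δ), (p2,ε), (p2,ζ), (p3,δ), (p3,ε), (p3,ζ)}
  {p1, p2, p3} × {δ, ε, ζ} = {(p1,δ), (p1,ε), (p1,ζ), (p2,δ), (p2,ε), (p2,ζ), (p3,δ), (p3,ε), (p3,ζ)}
These 17 distinct sets form the basis B.
Close under arbitrary unions to get τ_{X×Y}; counting gives |τ_{X×Y}| = 50.


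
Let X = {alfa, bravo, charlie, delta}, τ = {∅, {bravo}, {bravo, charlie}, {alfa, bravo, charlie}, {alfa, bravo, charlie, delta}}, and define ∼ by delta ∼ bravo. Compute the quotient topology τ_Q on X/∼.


X/∼ = {[alfa], [bravo=delta], [charlie]}; |τ_Q| = 2.

Equivalence classes: [alfa], [bravo=delta], [charlie].
Quotient map π: X → X/∼ sends alfa ↦ [alfa], bravo ↦ [bravo=delta], charlie ↦ [charlie], delta ↦ [bravo=delta].
For each subset V ⊆ X/∼, compute π^{-1}(V) ⊆ X and check whether π^{-1}(V) ∈ τ. V is open in τ_Q iff π^{-1}(V) ∈ τ.
  V = {}: π^{-1}(V) = ∅ ∈ τ ✓.
  V = {[alfa]}: π^{-1}(V) = {alfa} ∉ τ ✗.
  V = {[bravo=delta]}: π^{-1}(V) = {bravo, delta} ∉ τ ✗.
  V = {[alfa], [bravo=delta]}: π^{-1}(V) = {alfa, bravo, delta} ∉ τ ✗.
  V = {[charlie]}: π^{-1}(V) = {charlie} ∉ τ ✗.
  V = {[alfa], [charlie]}: π^{-1}(V) = {alfa, charlie} ∉ τ ✗.
  V = {[bravo=delta], [charlie]}: π^{-1}(V) = {bravo, charlie, delta} ∉ τ ✗.
  V = {[alfa], [bravo=delta], [charlie]}: π^{-1}(V) = {alfa, bravo, charlie, delta} ∈ τ ✓.
Open sets in the quotient: τ_Q = {{}, {[alfa], [bravo=delta], [charlie]}} (2 elements).


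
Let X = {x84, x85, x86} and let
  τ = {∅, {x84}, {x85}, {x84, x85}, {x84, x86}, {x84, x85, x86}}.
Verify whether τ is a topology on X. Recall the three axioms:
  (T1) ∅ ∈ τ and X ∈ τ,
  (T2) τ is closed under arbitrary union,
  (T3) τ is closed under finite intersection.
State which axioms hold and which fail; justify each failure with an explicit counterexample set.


τ IS a topology on X.

Axiom (T1): ∅ ∈ τ? Yes; X ∈ τ? Yes.
Axiom (T2/T3): check pairwise unions and intersections of members of τ.
All pairwise intersections and unions checked — each lies in τ. Therefore τ satisfies (T1), (T2), (T3): it IS a topology on X.


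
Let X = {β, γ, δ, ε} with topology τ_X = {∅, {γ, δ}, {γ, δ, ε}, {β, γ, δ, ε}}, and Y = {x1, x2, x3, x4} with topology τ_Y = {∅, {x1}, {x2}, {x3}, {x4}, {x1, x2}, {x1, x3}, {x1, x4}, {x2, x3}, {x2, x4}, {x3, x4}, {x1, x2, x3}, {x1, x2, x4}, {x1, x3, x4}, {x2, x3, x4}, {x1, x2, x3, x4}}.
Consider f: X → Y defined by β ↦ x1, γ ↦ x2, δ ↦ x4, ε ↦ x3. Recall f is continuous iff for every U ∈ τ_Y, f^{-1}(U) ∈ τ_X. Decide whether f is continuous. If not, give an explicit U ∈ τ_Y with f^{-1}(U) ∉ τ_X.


f is NOT continuous.

Compute f^{-1}(U) for each U ∈ τ_Y:
  U = ∅: f^{-1}(U) = ∅ ∈ τ_X ✓.
  U = {x1}: f^{-1}(U) = {β} ∉ τ_X ✗.
  U = {x2}: f^{-1}(U) = {γ} ∉ τ_X ✗.
  U = {x3}: f^{-1}(U) = {ε} ∉ τ_X ✗.
  U = {x4}: f^{-1}(U) = {δ} ∉ τ_X ✗.
  U = {x1, x2}: f^{-1}(U) = {β, γ} ∉ τ_X ✗.
  U = {x1, x3}: f^{-1}(U) = {β, ε} ∉ τ_X ✗.
  U = {x1, x4}: f^{-1}(U) = {β, δ} ∉ τ_X ✗.
  U = {x2, x3}: f^{-1}(U) = {γ, ε} ∉ τ_X ✗.
  U = {x2, x4}: f^{-1}(U) = {γ, δ} ∈ τ_X ✓.
  U = {x3, x4}: f^{-1}(U) = {δ, ε} ∉ τ_X ✗.
  U = {x1, x2, x3}: f^{-1}(U) = {β, γ, ε} ∉ τ_X ✗.
  U = {x1, x2, x4}: f^{-1}(U) = {β, γ, δ} ∉ τ_X ✗.
  U = {x1, x3, x4}: f^{-1}(U) = {β, δ, ε} ∉ τ_X ✗.
  U = {x2, x3, x4}: f^{-1}(U) = {γ, δ, ε} ∈ τ_X ✓.
  U = {x1, x2, x3, x4}: f^{-1}(U) = {β, γ, δ, ε} ∈ τ_X ✓.
Found U = {x1} with f^{-1}(U) = {β} not in τ_X. Therefore f is NOT continuous.


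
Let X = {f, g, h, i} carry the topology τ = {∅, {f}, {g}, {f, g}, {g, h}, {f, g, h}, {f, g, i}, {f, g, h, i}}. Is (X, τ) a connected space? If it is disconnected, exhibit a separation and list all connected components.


(X, τ) is connected.

Find clopen sets (U ∈ τ with X ∖ U ∈ τ):
  U = ∅, X ∖ U = {f, g, h, i} — both open, so U is clopen.
  U = {f, g, h, i}, X ∖ U = ∅ — both open, so U is clopen.
Only trivial clopens (∅ and X) exist, so (X, τ) is connected.
Compute connected components by grouping points that agree on all clopens:
  component: {f, g, h, i}


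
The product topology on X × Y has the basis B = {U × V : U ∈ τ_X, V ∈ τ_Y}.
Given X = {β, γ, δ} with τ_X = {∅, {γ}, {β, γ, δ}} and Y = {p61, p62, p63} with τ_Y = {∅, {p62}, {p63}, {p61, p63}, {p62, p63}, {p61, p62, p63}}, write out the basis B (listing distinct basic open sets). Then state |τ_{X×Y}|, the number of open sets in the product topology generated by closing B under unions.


Basis B = {∅ × ∅, {γ} × {p62}, {γ} × {p63}, {γ} × {p61, p63}, {γ} × {p62, p63}, {β, γ, δ} × {p62}, {β, γ, δ} × {p63}, {γ} × {p61, p62, p63}, {β, γ, δ} × {p61, p63}, {β, γ, δ} × {p62, p63}, {β, γ, δ} × {p61, p62, p63}}; |τ_{X×Y}| = 18.

Enumerate products U × V with U ∈ τ_X, V ∈ τ_Y (deduplicated):
  ∅ × ∅ = {} (∅)
  {γ} × {p62} = {(γ,p62)}
  {γ} × {p63} = {(γ,p63)}
  {γ} × {p61, p63} = {(γ,p61), (γ,p63)}
  {γ} × {p62, p63} = {(γ,p62), (γ,p63)}
  {β, γ, δ} × {p62} = {(β,p62), (γ,p62), (δ,p62)}
  {β, γ, δ} × {p63} = {(β,p63), (γ,p63), (δ,p63)}
  {γ} × {p61, p62, p63} = {(γ,p61), (γ,p62), (γ,p63)}
  {β, γ, δ} × {p61, p63} = {(β,p61), (β,p63), (γ,p61), (γ,p63), (δ,p61), (δ,p63)}
  {β, γ, δ} × {p62, p63} = {(β,p62), (β,p63), (γ,p62), (γ,p63), (δ,p62), (δ,p63)}
  {β, γ, δ} × {p61, p62, p63} = {(β,p61), (β,p62), (β,p63), (γ,p61), (γ,p62), (γ,p63), (δ,p61), (δ,p62), (δ,p63)}
These 11 distinct sets form the basis B.
Close under arbitrary unions to get τ_{X×Y}; counting gives |τ_{X×Y}| = 18.


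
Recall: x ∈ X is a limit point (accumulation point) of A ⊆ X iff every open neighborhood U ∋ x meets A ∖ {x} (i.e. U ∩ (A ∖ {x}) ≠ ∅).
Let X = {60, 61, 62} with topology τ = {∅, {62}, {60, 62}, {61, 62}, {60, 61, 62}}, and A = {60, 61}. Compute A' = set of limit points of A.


A' = ∅

For each x ∈ X, list the open sets U ∈ τ with x ∈ U, then check whether U ∩ (A ∖ {x}) ≠ ∅ for every such U.
  x = 60: open {60, 62} ∋ x has {60, 62} ∩ (A ∖ {60}) = ∅, so x is NOT a limit point.
  x = 61: open {61, 62} ∋ x has {61, 62} ∩ (A ∖ {61}) = ∅, so x is NOT a limit point.
  x = 62: open {62} ∋ x has {62} ∩ (A ∖ {62}) = ∅, so x is NOT a limit point.
Collecting: A' = ∅.


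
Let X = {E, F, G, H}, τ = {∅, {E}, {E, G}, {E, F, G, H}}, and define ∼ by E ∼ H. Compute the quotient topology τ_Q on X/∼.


X/∼ = {[E=H], [F], [G]}; |τ_Q| = 2.

Equivalence classes: [E=H], [F], [G].
Quotient map π: X → X/∼ sends E ↦ [E=H], F ↦ [F], G ↦ [G], H ↦ [E=H].
For each subset V ⊆ X/∼, compute π^{-1}(V) ⊆ X and check whether π^{-1}(V) ∈ τ. V is open in τ_Q iff π^{-1}(V) ∈ τ.
  V = {}: π^{-1}(V) = ∅ ∈ τ ✓.
  V = {[E=H]}: π^{-1}(V) = {E, H} ∉ τ ✗.
  V = {[F]}: π^{-1}(V) = {F} ∉ τ ✗.
  V = {[E=H], [F]}: π^{-1}(V) = {E, F, H} ∉ τ ✗.
  V = {[G]}: π^{-1}(V) = {G} ∉ τ ✗.
  V = {[E=H], [G]}: π^{-1}(V) = {E, G, H} ∉ τ ✗.
  V = {[F], [G]}: π^{-1}(V) = {F, G} ∉ τ ✗.
  V = {[E=H], [F], [G]}: π^{-1}(V) = {E, F, G, H} ∈ τ ✓.
Open sets in the quotient: τ_Q = {{}, {[E=H], [F], [G]}} (2 elements).


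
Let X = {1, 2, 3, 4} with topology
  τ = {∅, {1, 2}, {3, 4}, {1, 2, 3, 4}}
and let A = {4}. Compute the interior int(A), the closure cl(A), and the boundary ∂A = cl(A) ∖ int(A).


int(A) = ∅, cl(A) = {3, 4}, ∂A = {3, 4}.

Closed sets in (X, τ) are complements of opens:
  closed(X, τ) = {∅, {1, 2}, {3, 4}, {1, 2, 3, 4}}.
int(A) = ⋃ {U ∈ τ : U ⊆ A}. Opens contained in A: ∅.
Taking the union of these: int(A) = ∅.
cl(A) = ⋂ {C closed : A ⊆ C}. Closed sets containing A: {3, 4}, {1, 2, 3, 4}.
Intersecting these: cl(A) = {3, 4}.
∂A = cl(A) ∖ int(A) = {3, 4} ∖ ∅ = {3, 4}.


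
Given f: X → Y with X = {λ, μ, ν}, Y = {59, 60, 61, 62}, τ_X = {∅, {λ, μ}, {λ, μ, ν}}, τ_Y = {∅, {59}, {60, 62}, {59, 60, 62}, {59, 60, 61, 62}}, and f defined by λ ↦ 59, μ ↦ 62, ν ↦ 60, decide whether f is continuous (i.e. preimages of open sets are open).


f is NOT continuous.

Compute f^{-1}(U) for each U ∈ τ_Y:
  U = ∅: f^{-1}(U) = ∅ ∈ τ_X ✓.
  U = {59}: f^{-1}(U) = {λ} ∉ τ_X ✗.
  U = {60, 62}: f^{-1}(U) = {μ, ν} ∉ τ_X ✗.
  U = {59, 60, 62}: f^{-1}(U) = {λ, μ, ν} ∈ τ_X ✓.
  U = {59, 60, 61, 62}: f^{-1}(U) = {λ, μ, ν} ∈ τ_X ✓.
Found U = {59} with f^{-1}(U) = {λ} not in τ_X. Therefore f is NOT continuous.


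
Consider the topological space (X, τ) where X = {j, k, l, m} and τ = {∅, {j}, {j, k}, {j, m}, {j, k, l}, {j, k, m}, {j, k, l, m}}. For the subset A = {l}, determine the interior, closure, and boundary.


int(A) = ∅, cl(A) = {l}, ∂A = {l}.

Closed sets in (X, τ) are complements of opens:
  closed(X, τ) = {∅, {l}, {m}, {k, l}, {l, m}, {k, l, m}, {j, k, l, m}}.
int(A) = ⋃ {U ∈ τ : U ⊆ A}. Opens contained in A: ∅.
Taking the union of these: int(A) = ∅.
cl(A) = ⋂ {C closed : A ⊆ C}. Closed sets containing A: {l}, {k, l}, {l, m}, {k, l, m}, {j, k, l, m}.
Intersecting these: cl(A) = {l}.
∂A = cl(A) ∖ int(A) = {l} ∖ ∅ = {l}.


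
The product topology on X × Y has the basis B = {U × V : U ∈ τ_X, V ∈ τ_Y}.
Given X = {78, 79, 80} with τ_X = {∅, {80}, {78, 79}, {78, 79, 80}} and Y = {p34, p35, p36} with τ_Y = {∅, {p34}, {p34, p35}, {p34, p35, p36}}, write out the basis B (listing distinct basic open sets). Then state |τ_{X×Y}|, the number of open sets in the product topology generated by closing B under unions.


Basis B = {∅ × ∅, {80} × {p34}, {78, 79} × {p34}, {80} × {p34, p35}, {78, 79, 80} × {p34}, {80} × {p34, p35, p36}, {78, 79} × {p34, p35}, {78, 79} × {p34, p35, p36}, {78, 79, 80} × {p34, p35}, {78, 79, 80} × {p34, p35, p36}}; |τ_{X×Y}| = 16.

Enumerate products U × V with U ∈ τ_X, V ∈ τ_Y (deduplicated):
  ∅ × ∅ = {} (∅)
  {80} × {p34} = {(80,p34)}
  {78, 79} × {p34} = {(78,p34), (79,p34)}
  {80} × {p34, p35} = {(80,p34), (80,p35)}
  {78, 79, 80} × {p34} = {(78,p34), (79,p34), (80,p34)}
  {80} × {p34, p35, p36} = {(80,p34), (80,p35), (80,p36)}
  {78, 79} × {p34, p35} = {(78,p34), (78,p35), (79,p34), (79,p35)}
  {78, 79} × {p34, p35, p36} = {(78,p34), (78,p35), (78,p36), (79,p34), (79,p35), (79,p36)}
  {78, 79, 80} × {p34, p35} = {(78,p34), (78,p35), (79,p34), (79,p35), (80,p34), (80,p35)}
  {78, 79, 80} × {p34, p35, p36} = {(78,p34), (78,p35), (78,p36), (79,p34), (79,p35), (79,p36), (80,p34), (80,p35), (80,p36)}
These 10 distinct sets form the basis B.
Close under arbitrary unions to get τ_{X×Y}; counting gives |τ_{X×Y}| = 16.


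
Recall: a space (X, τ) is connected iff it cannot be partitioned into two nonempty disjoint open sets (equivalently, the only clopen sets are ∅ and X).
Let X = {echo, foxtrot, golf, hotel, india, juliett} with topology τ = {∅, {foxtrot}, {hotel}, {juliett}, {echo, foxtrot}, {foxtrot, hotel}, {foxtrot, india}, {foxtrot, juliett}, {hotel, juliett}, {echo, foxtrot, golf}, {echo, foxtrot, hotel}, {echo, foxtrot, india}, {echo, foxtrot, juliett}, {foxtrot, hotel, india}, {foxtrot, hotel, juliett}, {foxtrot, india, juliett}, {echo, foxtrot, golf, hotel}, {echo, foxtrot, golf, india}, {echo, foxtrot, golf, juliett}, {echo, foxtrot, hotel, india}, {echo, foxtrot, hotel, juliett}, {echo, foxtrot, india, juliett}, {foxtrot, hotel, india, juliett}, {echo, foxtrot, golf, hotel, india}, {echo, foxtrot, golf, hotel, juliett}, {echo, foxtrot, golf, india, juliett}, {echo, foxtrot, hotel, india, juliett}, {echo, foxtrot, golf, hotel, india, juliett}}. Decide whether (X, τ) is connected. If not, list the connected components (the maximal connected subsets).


(X, τ) is disconnected; components = [{hotel}, {juliett}, {echo, foxtrot, golf, india}].

Find clopen sets (U ∈ τ with X ∖ U ∈ τ):
  U = ∅, X ∖ U = {echo, foxtrot, golf, hotel, india, juliett} — both open, so U is clopen.
  U = {hotel}, X ∖ U = {echo, foxtrot, golf, india, juliett} — both open, so U is clopen.
  U = {juliett}, X ∖ U = {echo, foxtrot, golf, hotel, india} — both open, so U is clopen.
  U = {hotel, juliett}, X ∖ U = {echo, foxtrot, golf, india} — both open, so U is clopen.
  U = {echo, foxtrot, golf, india}, X ∖ U = {hotel, juliett} — both open, so U is clopen.
  U = {echo, foxtrot, golf, hotel, india}, X ∖ U = {juliett} — both open, so U is clopen.
  U = {echo, foxtrot, golf, india, juliett}, X ∖ U = {hotel} — both open, so U is clopen.
  U = {echo, foxtrot, golf, hotel, india, juliett}, X ∖ U = ∅ — both open, so U is clopen.
Nontrivial clopen(s) exist: e.g. {hotel}. So (X, τ) is disconnected.
Compute connected components by grouping points that agree on all clopens:
  component: {hotel}
  component: {juliett}
  component: {echo, foxtrot, golf, india}


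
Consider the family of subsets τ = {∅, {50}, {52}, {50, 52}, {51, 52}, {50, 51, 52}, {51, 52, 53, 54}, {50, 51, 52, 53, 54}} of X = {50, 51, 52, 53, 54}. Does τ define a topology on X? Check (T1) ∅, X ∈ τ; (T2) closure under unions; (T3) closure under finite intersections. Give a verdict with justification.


τ IS a topology on X.

Axiom (T1): ∅ ∈ τ? Yes; X ∈ τ? Yes.
Axiom (T2/T3): check pairwise unions and intersections of members of τ.
All pairwise intersections and unions checked — each lies in τ. Therefore τ satisfies (T1), (T2), (T3): it IS a topology on X.


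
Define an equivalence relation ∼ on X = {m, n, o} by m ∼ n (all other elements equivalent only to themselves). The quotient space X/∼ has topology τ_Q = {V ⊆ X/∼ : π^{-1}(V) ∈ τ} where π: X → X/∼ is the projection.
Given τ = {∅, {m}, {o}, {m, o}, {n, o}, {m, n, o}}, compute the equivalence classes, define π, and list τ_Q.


X/∼ = {[m=n], [o]}; |τ_Q| = 3.

Equivalence classes: [m=n], [o].
Quotient map π: X → X/∼ sends m ↦ [m=n], n ↦ [m=n], o ↦ [o].
For each subset V ⊆ X/∼, compute π^{-1}(V) ⊆ X and check whether π^{-1}(V) ∈ τ. V is open in τ_Q iff π^{-1}(V) ∈ τ.
  V = {}: π^{-1}(V) = ∅ ∈ τ ✓.
  V = {[m=n]}: π^{-1}(V) = {m, n} ∉ τ ✗.
  V = {[o]}: π^{-1}(V) = {o} ∈ τ ✓.
  V = {[m=n], [o]}: π^{-1}(V) = {m, n, o} ∈ τ ✓.
Open sets in the quotient: τ_Q = {{}, {[o]}, {[m=n], [o]}} (3 elements).


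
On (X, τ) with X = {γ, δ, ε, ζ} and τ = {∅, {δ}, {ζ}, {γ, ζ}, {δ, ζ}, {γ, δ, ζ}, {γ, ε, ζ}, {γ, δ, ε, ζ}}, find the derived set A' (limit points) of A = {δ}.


A' = ∅

For each x ∈ X, list the open sets U ∈ τ with x ∈ U, then check whether U ∩ (A ∖ {x}) ≠ ∅ for every such U.
  x = γ: open {γ, ζ} ∋ x has {γ, ζ} ∩ (A ∖ {γ}) = ∅, so x is NOT a limit point.
  x = δ: open {δ} ∋ x has {δ} ∩ (A ∖ {δ}) = ∅, so x is NOT a limit point.
  x = ε: open {γ, ε, ζ} ∋ x has {γ, ε, ζ} ∩ (A ∖ {ε}) = ∅, so x is NOT a limit point.
  x = ζ: open {ζ} ∋ x has {ζ} ∩ (A ∖ {ζ}) = ∅, so x is NOT a limit point.
Collecting: A' = ∅.


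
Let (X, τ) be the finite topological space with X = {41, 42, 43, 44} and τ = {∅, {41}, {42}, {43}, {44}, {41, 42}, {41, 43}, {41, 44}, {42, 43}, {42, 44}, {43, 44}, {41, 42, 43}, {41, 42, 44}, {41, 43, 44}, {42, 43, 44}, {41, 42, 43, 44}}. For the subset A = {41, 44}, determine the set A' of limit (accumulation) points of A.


A' = ∅

For each x ∈ X, list the open sets U ∈ τ with x ∈ U, then check whether U ∩ (A ∖ {x}) ≠ ∅ for every such U.
  x = 41: open {41} ∋ x has {41} ∩ (A ∖ {41}) = ∅, so x is NOT a limit point.
  x = 42: open {42} ∋ x has {42} ∩ (A ∖ {42}) = ∅, so x is NOT a limit point.
  x = 43: open {43} ∋ x has {43} ∩ (A ∖ {43}) = ∅, so x is NOT a limit point.
  x = 44: open {44} ∋ x has {44} ∩ (A ∖ {44}) = ∅, so x is NOT a limit point.
Collecting: A' = ∅.


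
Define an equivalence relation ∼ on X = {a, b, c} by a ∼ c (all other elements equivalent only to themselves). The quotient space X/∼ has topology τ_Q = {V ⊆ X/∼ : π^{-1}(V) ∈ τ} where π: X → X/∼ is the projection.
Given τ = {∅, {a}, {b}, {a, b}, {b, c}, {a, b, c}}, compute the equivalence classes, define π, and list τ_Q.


X/∼ = {[a=c], [b]}; |τ_Q| = 3.

Equivalence classes: [a=c], [b].
Quotient map π: X → X/∼ sends a ↦ [a=c], b ↦ [b], c ↦ [a=c].
For each subset V ⊆ X/∼, compute π^{-1}(V) ⊆ X and check whether π^{-1}(V) ∈ τ. V is open in τ_Q iff π^{-1}(V) ∈ τ.
  V = {}: π^{-1}(V) = ∅ ∈ τ ✓.
  V = {[a=c]}: π^{-1}(V) = {a, c} ∉ τ ✗.
  V = {[b]}: π^{-1}(V) = {b} ∈ τ ✓.
  V = {[a=c], [b]}: π^{-1}(V) = {a, b, c} ∈ τ ✓.
Open sets in the quotient: τ_Q = {{}, {[b]}, {[a=c], [b]}} (3 elements).


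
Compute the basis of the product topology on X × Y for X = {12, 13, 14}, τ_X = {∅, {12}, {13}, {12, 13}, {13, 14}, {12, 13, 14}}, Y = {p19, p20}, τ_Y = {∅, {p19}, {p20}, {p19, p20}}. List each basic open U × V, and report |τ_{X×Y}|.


Basis B = {∅ × ∅, {12} × {p19}, {12} × {p20}, {13} × {p19}, {13} × {p20}, {12} × {p19, p20}, {12, 13} × {p19}, {12, 13} × {p20}, {13} × {p19, p20}, {13, 14} × {p19}, {13, 14} × {p20}, {12, 13, 14} × {p19}, {12, 13, 14} × {p20}, {12, 13} × {p19, p20}, {13, 14} × {p19, p20}, {12, 13, 14} × {p19, p20}}; |τ_{X×Y}| = 36.

Enumerate products U × V with U ∈ τ_X, V ∈ τ_Y (deduplicated):
  ∅ × ∅ = {} (∅)
  {12} × {p19} = {(12,p19)}
  {12} × {p20} = {(12,p20)}
  {13} × {p19} = {(13,p19)}
  {13} × {p20} = {(13,p20)}
  {12} × {p19, p20} = {(12,p19), (12,p20)}
  {12, 13} × {p19} = {(12,p19), (13,p19)}
  {12, 13} × {p20} = {(12,p20), (13,p20)}
  {13} × {p19, p20} = {(13,p19), (13,p20)}
  {13, 14} × {p19} = {(13,p19), (14,p19)}
  {13, 14} × {p20} = {(13,p20), (14,p20)}
  {12, 13, 14} × {p19} = {(12,p19), (13,p19), (14,p19)}
  {12, 13, 14} × {p20} = {(12,p20), (13,p20), (14,p20)}
  {12, 13} × {p19, p20} = {(12,p19), (12,p20), (13,p19), (13,p20)}
  {13, 14} × {p19, p20} = {(13,p19), (13,p20), (14,p19), (14,p20)}
  {12, 13, 14} × {p19, p20} = {(12,p19), (12,p20), (13,p19), (13,p20), (14,p19), (14,p20)}
These 16 distinct sets form the basis B.
Close under arbitrary unions to get τ_{X×Y}; counting gives |τ_{X×Y}| = 36.


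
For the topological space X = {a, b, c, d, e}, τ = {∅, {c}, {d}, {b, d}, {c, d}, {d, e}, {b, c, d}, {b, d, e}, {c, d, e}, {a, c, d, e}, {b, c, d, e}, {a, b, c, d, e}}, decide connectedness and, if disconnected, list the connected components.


(X, τ) is connected.

Find clopen sets (U ∈ τ with X ∖ U ∈ τ):
  U = ∅, X ∖ U = {a, b, c, d, e} — both open, so U is clopen.
  U = {a, b, c, d, e}, X ∖ U = ∅ — both open, so U is clopen.
Only trivial clopens (∅ and X) exist, so (X, τ) is connected.
Compute connected components by grouping points that agree on all clopens:
  component: {a, b, c, d, e}


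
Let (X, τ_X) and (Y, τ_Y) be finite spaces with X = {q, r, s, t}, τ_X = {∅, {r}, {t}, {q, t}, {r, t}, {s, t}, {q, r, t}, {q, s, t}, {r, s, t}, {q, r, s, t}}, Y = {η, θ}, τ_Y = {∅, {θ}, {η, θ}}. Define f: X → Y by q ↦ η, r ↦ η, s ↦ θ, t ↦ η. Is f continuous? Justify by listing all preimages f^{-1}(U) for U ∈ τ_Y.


f is NOT continuous.

Compute f^{-1}(U) for each U ∈ τ_Y:
  U = ∅: f^{-1}(U) = ∅ ∈ τ_X ✓.
  U = {θ}: f^{-1}(U) = {s} ∉ τ_X ✗.
  U = {η, θ}: f^{-1}(U) = {q, r, s, t} ∈ τ_X ✓.
Found U = {θ} with f^{-1}(U) = {s} not in τ_X. Therefore f is NOT continuous.


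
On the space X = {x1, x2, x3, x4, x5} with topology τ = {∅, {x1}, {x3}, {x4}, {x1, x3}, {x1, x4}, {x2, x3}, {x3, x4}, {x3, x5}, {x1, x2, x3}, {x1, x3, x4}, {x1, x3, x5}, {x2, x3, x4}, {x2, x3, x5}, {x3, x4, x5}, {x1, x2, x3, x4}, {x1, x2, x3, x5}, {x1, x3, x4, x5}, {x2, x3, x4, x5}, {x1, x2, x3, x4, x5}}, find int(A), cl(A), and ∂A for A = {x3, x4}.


int(A) = {x3, x4}, cl(A) = {x2, x3, x4, x5}, ∂A = {x2, x5}.

Closed sets in (X, τ) are complements of opens:
  closed(X, τ) = {∅, {x1}, {x2}, {x4}, {x5}, {x1, x2}, {x1, x4}, {x1, x5}, {x2, x4}, {x2, x5}, {x4, x5}, {x1, x2, x4}, {x1, x2, x5}, {x1, x4, x5}, {x2, x3, x5}, {x2, x4, x5}, {x1, x2, x3, x5}, {x1, x2, x4, x5}, {x2, x3, x4, x5}, {x1, x2, x3, x4, x5}}.
int(A) = ⋃ {U ∈ τ : U ⊆ A}. Opens contained in A: ∅, {x3}, {x4}, {x3, x4}.
Taking the union of these: int(A) = {x3, x4}.
cl(A) = ⋂ {C closed : A ⊆ C}. Closed sets containing A: {x2, x3, x4, x5}, {x1, x2, x3, x4, x5}.
Intersecting these: cl(A) = {x2, x3, x4, x5}.
∂A = cl(A) ∖ int(A) = {x2, x3, x4, x5} ∖ {x3, x4} = {x2, x5}.


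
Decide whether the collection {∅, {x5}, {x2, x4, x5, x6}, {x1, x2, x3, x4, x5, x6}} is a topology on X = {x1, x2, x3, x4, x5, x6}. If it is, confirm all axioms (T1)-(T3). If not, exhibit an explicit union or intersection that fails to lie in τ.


τ IS a topology on X.

Axiom (T1): ∅ ∈ τ? Yes; X ∈ τ? Yes.
Axiom (T2/T3): check pairwise unions and intersections of members of τ.
All pairwise intersections and unions checked — each lies in τ. Therefore τ satisfies (T1), (T2), (T3): it IS a topology on X.


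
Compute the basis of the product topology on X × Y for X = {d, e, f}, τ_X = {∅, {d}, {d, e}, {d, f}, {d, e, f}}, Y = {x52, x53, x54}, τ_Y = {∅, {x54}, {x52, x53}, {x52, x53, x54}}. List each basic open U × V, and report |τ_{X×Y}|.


Basis B = {∅ × ∅, {d} × {x54}, {d} × {x52, x53}, {d, e} × {x54}, {d, f} × {x54}, {d} × {x52, x53, x54}, {d, e, f} × {x54}, {d, e} × {x52, x53}, {d, f} × {x52, x53}, {d, e} × {x52, x53, x54}, {d, f} × {x52, x53, x54}, {d, e, f} × {x52, x53}, {d, e, f} × {x52, x53, x54}}; |τ_{X×Y}| = 25.

Enumerate products U × V with U ∈ τ_X, V ∈ τ_Y (deduplicated):
  ∅ × ∅ = {} (∅)
  {d} × {x54} = {(d,x54)}
  {d} × {x52, x53} = {(d,x52), (d,x53)}
  {d, e} × {x54} = {(d,x54), (e,x54)}
  {d, f} × {x54} = {(d,x54), (f,x54)}
  {d} × {x52, x53, x54} = {(d,x52), (d,x53), (d,x54)}
  {d, e, f} × {x54} = {(d,x54), (e,x54), (f,x54)}
  {d, e} × {x52, x53} = {(d,x52), (d,x53), (e,x52), (e,x53)}
  {d, f} × {x52, x53} = {(d,x52), (d,x53), (f,x52), (f,x53)}
  {d, e} × {x52, x53, x54} = {(d,x52), (d,x53), (d,x54), (e,x52), (e,x53), (e,x54)}
  {d, f} × {x52, x53, x54} = {(d,x52), (d,x53), (d,x54), (f,x52), (f,x53), (f,x54)}
  {d, e, f} × {x52, x53} = {(d,x52), (d,x53), (e,x52), (e,x53), (f,x52), (f,x53)}
  {d, e, f} × {x52, x53, x54} = {(d,x52), (d,x53), (d,x54), (e,x52), (e,x53), (e,x54), (f,x52), (f,x53), (f,x54)}
These 13 distinct sets form the basis B.
Close under arbitrary unions to get τ_{X×Y}; counting gives |τ_{X×Y}| = 25.


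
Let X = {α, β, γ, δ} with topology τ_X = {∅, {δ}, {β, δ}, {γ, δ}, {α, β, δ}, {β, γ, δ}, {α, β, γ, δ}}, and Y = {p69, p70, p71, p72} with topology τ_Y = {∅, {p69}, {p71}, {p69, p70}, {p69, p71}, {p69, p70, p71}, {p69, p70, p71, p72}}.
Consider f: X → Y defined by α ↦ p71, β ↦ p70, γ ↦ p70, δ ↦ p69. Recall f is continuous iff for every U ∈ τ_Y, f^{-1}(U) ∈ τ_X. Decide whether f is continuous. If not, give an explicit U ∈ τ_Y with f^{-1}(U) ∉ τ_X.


f is NOT continuous.

Compute f^{-1}(U) for each U ∈ τ_Y:
  U = ∅: f^{-1}(U) = ∅ ∈ τ_X ✓.
  U = {p69}: f^{-1}(U) = {δ} ∈ τ_X ✓.
  U = {p71}: f^{-1}(U) = {α} ∉ τ_X ✗.
  U = {p69, p70}: f^{-1}(U) = {β, γ, δ} ∈ τ_X ✓.
  U = {p69, p71}: f^{-1}(U) = {α, δ} ∉ τ_X ✗.
  U = {p69, p70, p71}: f^{-1}(U) = {α, β, γ, δ} ∈ τ_X ✓.
  U = {p69, p70, p71, p72}: f^{-1}(U) = {α, β, γ, δ} ∈ τ_X ✓.
Found U = {p71} with f^{-1}(U) = {α} not in τ_X. Therefore f is NOT continuous.


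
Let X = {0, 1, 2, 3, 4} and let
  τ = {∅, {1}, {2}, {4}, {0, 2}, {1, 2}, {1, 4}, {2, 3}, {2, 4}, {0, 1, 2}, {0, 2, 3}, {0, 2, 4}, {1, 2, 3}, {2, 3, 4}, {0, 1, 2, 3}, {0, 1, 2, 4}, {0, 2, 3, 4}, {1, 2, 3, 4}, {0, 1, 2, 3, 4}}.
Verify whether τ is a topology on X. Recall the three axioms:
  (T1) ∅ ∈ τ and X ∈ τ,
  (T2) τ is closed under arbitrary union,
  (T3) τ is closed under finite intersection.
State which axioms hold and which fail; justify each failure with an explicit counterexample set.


τ is NOT a topology on X.

Axiom (T1): ∅ ∈ τ? Yes; X ∈ τ? Yes.
Axiom (T2/T3): check pairwise unions and intersections of members of τ.
Counterexample for (T2): {1} ∪ {2, 4} = {1, 2, 4} ∉ τ. Therefore τ is NOT a topology.


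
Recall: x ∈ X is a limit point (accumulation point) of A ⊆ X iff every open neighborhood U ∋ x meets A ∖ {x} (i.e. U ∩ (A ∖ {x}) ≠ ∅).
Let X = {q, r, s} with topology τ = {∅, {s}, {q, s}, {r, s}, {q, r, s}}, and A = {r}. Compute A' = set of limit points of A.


A' = ∅

For each x ∈ X, list the open sets U ∈ τ with x ∈ U, then check whether U ∩ (A ∖ {x}) ≠ ∅ for every such U.
  x = q: open {q, s} ∋ x has {q, s} ∩ (A ∖ {q}) = ∅, so x is NOT a limit point.
  x = r: open {r, s} ∋ x has {r, s} ∩ (A ∖ {r}) = ∅, so x is NOT a limit point.
  x = s: open {s} ∋ x has {s} ∩ (A ∖ {s}) = ∅, so x is NOT a limit point.
Collecting: A' = ∅.


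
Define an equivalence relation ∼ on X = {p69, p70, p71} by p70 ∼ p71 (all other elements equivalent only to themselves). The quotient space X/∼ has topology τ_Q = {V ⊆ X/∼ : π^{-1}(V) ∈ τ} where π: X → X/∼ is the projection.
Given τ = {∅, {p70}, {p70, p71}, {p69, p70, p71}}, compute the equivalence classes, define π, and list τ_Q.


X/∼ = {[p69], [p70=p71]}; |τ_Q| = 3.

Equivalence classes: [p69], [p70=p71].
Quotient map π: X → X/∼ sends p69 ↦ [p69], p70 ↦ [p70=p71], p71 ↦ [p70=p71].
For each subset V ⊆ X/∼, compute π^{-1}(V) ⊆ X and check whether π^{-1}(V) ∈ τ. V is open in τ_Q iff π^{-1}(V) ∈ τ.
  V = {}: π^{-1}(V) = ∅ ∈ τ ✓.
  V = {[p69]}: π^{-1}(V) = {p69} ∉ τ ✗.
  V = {[p70=p71]}: π^{-1}(V) = {p70, p71} ∈ τ ✓.
  V = {[p69], [p70=p71]}: π^{-1}(V) = {p69, p70, p71} ∈ τ ✓.
Open sets in the quotient: τ_Q = {{}, {[p70=p71]}, {[p69], [p70=p71]}} (3 elements).
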